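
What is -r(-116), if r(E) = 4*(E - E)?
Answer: 0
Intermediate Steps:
r(E) = 0 (r(E) = 4*0 = 0)
-r(-116) = -1*0 = 0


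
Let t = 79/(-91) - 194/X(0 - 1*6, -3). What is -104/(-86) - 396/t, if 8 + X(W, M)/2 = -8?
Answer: -8133164/108403 ≈ -75.027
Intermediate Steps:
X(W, M) = -32 (X(W, M) = -16 + 2*(-8) = -16 - 16 = -32)
t = 7563/1456 (t = 79/(-91) - 194/(-32) = 79*(-1/91) - 194*(-1/32) = -79/91 + 97/16 = 7563/1456 ≈ 5.1944)
-104/(-86) - 396/t = -104/(-86) - 396/7563/1456 = -104*(-1/86) - 396*1456/7563 = 52/43 - 192192/2521 = -8133164/108403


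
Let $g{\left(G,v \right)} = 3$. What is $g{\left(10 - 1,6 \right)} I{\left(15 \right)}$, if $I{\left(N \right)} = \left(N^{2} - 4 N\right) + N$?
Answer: $540$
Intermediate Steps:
$I{\left(N \right)} = N^{2} - 3 N$
$g{\left(10 - 1,6 \right)} I{\left(15 \right)} = 3 \cdot 15 \left(-3 + 15\right) = 3 \cdot 15 \cdot 12 = 3 \cdot 180 = 540$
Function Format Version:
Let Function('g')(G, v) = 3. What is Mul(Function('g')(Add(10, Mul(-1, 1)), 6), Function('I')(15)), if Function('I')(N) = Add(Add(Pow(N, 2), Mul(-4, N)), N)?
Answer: 540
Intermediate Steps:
Function('I')(N) = Add(Pow(N, 2), Mul(-3, N))
Mul(Function('g')(Add(10, Mul(-1, 1)), 6), Function('I')(15)) = Mul(3, Mul(15, Add(-3, 15))) = Mul(3, Mul(15, 12)) = Mul(3, 180) = 540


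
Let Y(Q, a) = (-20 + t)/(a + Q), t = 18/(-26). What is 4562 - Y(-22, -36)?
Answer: 3439479/754 ≈ 4561.6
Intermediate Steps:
t = -9/13 (t = 18*(-1/26) = -9/13 ≈ -0.69231)
Y(Q, a) = -269/(13*(Q + a)) (Y(Q, a) = (-20 - 9/13)/(a + Q) = -269/(13*(Q + a)))
4562 - Y(-22, -36) = 4562 - (-269)/(13*(-22) + 13*(-36)) = 4562 - (-269)/(-286 - 468) = 4562 - (-269)/(-754) = 4562 - (-269)*(-1)/754 = 4562 - 1*269/754 = 4562 - 269/754 = 3439479/754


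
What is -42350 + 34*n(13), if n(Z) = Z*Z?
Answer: -36604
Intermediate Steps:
n(Z) = Z**2
-42350 + 34*n(13) = -42350 + 34*13**2 = -42350 + 34*169 = -42350 + 5746 = -36604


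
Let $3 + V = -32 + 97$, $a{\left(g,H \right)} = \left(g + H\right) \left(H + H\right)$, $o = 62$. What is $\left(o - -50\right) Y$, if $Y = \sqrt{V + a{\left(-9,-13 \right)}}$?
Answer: $112 \sqrt{634} \approx 2820.1$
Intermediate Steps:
$a{\left(g,H \right)} = 2 H \left(H + g\right)$ ($a{\left(g,H \right)} = \left(H + g\right) 2 H = 2 H \left(H + g\right)$)
$V = 62$ ($V = -3 + \left(-32 + 97\right) = -3 + 65 = 62$)
$Y = \sqrt{634}$ ($Y = \sqrt{62 + 2 \left(-13\right) \left(-13 - 9\right)} = \sqrt{62 + 2 \left(-13\right) \left(-22\right)} = \sqrt{62 + 572} = \sqrt{634} \approx 25.179$)
$\left(o - -50\right) Y = \left(62 - -50\right) \sqrt{634} = \left(62 + 50\right) \sqrt{634} = 112 \sqrt{634}$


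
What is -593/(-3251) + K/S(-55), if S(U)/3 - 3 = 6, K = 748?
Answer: 2447759/87777 ≈ 27.886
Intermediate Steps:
S(U) = 27 (S(U) = 9 + 3*6 = 9 + 18 = 27)
-593/(-3251) + K/S(-55) = -593/(-3251) + 748/27 = -593*(-1/3251) + 748*(1/27) = 593/3251 + 748/27 = 2447759/87777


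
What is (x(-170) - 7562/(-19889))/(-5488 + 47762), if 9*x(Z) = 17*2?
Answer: 372142/3783544137 ≈ 9.8358e-5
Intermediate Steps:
x(Z) = 34/9 (x(Z) = (17*2)/9 = (1/9)*34 = 34/9)
(x(-170) - 7562/(-19889))/(-5488 + 47762) = (34/9 - 7562/(-19889))/(-5488 + 47762) = (34/9 - 7562*(-1/19889))/42274 = (34/9 + 7562/19889)*(1/42274) = (744284/179001)*(1/42274) = 372142/3783544137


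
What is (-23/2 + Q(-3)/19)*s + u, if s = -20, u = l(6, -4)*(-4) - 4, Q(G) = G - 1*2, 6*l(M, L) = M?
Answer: 4318/19 ≈ 227.26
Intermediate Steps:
l(M, L) = M/6
Q(G) = -2 + G (Q(G) = G - 2 = -2 + G)
u = -8 (u = ((⅙)*6)*(-4) - 4 = 1*(-4) - 4 = -4 - 4 = -8)
(-23/2 + Q(-3)/19)*s + u = (-23/2 + (-2 - 3)/19)*(-20) - 8 = (-23*½ - 5*1/19)*(-20) - 8 = (-23/2 - 5/19)*(-20) - 8 = -447/38*(-20) - 8 = 4470/19 - 8 = 4318/19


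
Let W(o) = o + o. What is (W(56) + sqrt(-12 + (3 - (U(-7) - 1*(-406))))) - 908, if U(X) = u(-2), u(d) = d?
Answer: -796 + I*sqrt(413) ≈ -796.0 + 20.322*I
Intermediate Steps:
U(X) = -2
W(o) = 2*o
(W(56) + sqrt(-12 + (3 - (U(-7) - 1*(-406))))) - 908 = (2*56 + sqrt(-12 + (3 - (-2 - 1*(-406))))) - 908 = (112 + sqrt(-12 + (3 - (-2 + 406)))) - 908 = (112 + sqrt(-12 + (3 - 1*404))) - 908 = (112 + sqrt(-12 + (3 - 404))) - 908 = (112 + sqrt(-12 - 401)) - 908 = (112 + sqrt(-413)) - 908 = (112 + I*sqrt(413)) - 908 = -796 + I*sqrt(413)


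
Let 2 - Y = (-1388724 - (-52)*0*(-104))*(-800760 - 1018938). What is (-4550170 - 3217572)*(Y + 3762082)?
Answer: 19629507556678820856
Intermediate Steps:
Y = -2527058285350 (Y = 2 - (-1388724 - (-52)*0*(-104))*(-800760 - 1018938) = 2 - (-1388724 - 13*0*(-104))*(-1819698) = 2 - (-1388724 + 0*(-104))*(-1819698) = 2 - (-1388724 + 0)*(-1819698) = 2 - (-1388724)*(-1819698) = 2 - 1*2527058285352 = 2 - 2527058285352 = -2527058285350)
(-4550170 - 3217572)*(Y + 3762082) = (-4550170 - 3217572)*(-2527058285350 + 3762082) = -7767742*(-2527054523268) = 19629507556678820856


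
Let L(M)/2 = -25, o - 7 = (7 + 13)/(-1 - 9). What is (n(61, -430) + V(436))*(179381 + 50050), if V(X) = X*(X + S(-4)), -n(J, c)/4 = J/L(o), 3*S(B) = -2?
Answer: 1088708676382/25 ≈ 4.3548e+10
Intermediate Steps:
S(B) = -2/3 (S(B) = (1/3)*(-2) = -2/3)
o = 5 (o = 7 + (7 + 13)/(-1 - 9) = 7 + 20/(-10) = 7 + 20*(-1/10) = 7 - 2 = 5)
L(M) = -50 (L(M) = 2*(-25) = -50)
n(J, c) = 2*J/25 (n(J, c) = -4*J/(-50) = -4*J*(-1)/50 = -(-2)*J/25 = 2*J/25)
V(X) = X*(-2/3 + X) (V(X) = X*(X - 2/3) = X*(-2/3 + X))
(n(61, -430) + V(436))*(179381 + 50050) = ((2/25)*61 + (1/3)*436*(-2 + 3*436))*(179381 + 50050) = (122/25 + (1/3)*436*(-2 + 1308))*229431 = (122/25 + (1/3)*436*1306)*229431 = (122/25 + 569416/3)*229431 = (14235766/75)*229431 = 1088708676382/25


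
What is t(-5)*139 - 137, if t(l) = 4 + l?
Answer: -276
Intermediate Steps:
t(-5)*139 - 137 = (4 - 5)*139 - 137 = -1*139 - 137 = -139 - 137 = -276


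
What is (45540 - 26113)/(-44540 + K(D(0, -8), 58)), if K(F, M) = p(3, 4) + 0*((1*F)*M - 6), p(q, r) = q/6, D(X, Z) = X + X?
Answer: -38854/89079 ≈ -0.43617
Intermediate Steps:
D(X, Z) = 2*X
p(q, r) = q/6 (p(q, r) = q*(⅙) = q/6)
K(F, M) = ½ (K(F, M) = (⅙)*3 + 0*((1*F)*M - 6) = ½ + 0*(F*M - 6) = ½ + 0*(-6 + F*M) = ½ + 0 = ½)
(45540 - 26113)/(-44540 + K(D(0, -8), 58)) = (45540 - 26113)/(-44540 + ½) = 19427/(-89079/2) = 19427*(-2/89079) = -38854/89079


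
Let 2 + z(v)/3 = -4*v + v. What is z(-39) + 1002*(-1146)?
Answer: -1147947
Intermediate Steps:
z(v) = -6 - 9*v (z(v) = -6 + 3*(-4*v + v) = -6 + 3*(-3*v) = -6 - 9*v)
z(-39) + 1002*(-1146) = (-6 - 9*(-39)) + 1002*(-1146) = (-6 + 351) - 1148292 = 345 - 1148292 = -1147947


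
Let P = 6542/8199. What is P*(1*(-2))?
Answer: -13084/8199 ≈ -1.5958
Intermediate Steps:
P = 6542/8199 (P = 6542*(1/8199) = 6542/8199 ≈ 0.79790)
P*(1*(-2)) = 6542*(1*(-2))/8199 = (6542/8199)*(-2) = -13084/8199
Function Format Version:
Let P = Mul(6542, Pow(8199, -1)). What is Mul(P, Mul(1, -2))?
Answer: Rational(-13084, 8199) ≈ -1.5958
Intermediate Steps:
P = Rational(6542, 8199) (P = Mul(6542, Rational(1, 8199)) = Rational(6542, 8199) ≈ 0.79790)
Mul(P, Mul(1, -2)) = Mul(Rational(6542, 8199), Mul(1, -2)) = Mul(Rational(6542, 8199), -2) = Rational(-13084, 8199)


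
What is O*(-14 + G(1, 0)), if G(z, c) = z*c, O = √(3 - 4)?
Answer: -14*I ≈ -14.0*I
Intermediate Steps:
O = I (O = √(-1) = I ≈ 1.0*I)
G(z, c) = c*z
O*(-14 + G(1, 0)) = I*(-14 + 0*1) = I*(-14 + 0) = I*(-14) = -14*I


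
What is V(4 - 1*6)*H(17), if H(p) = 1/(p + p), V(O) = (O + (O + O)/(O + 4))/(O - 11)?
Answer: 2/221 ≈ 0.0090498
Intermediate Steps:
V(O) = (O + 2*O/(4 + O))/(-11 + O) (V(O) = (O + (2*O)/(4 + O))/(-11 + O) = (O + 2*O/(4 + O))/(-11 + O))
H(p) = 1/(2*p)
V(4 - 1*6)*H(17) = ((4 - 1*6)*(6 + (4 - 1*6))/(-44 + (4 - 1*6)**2 - 7*(4 - 1*6)))*((1/2)/17) = ((4 - 6)*(6 + (4 - 6))/(-44 + (4 - 6)**2 - 7*(4 - 6)))*((1/2)*(1/17)) = -2*(6 - 2)/(-44 + (-2)**2 - 7*(-2))*(1/34) = -2*4/(-44 + 4 + 14)*(1/34) = -2*4/(-26)*(1/34) = -2*(-1/26)*4*(1/34) = (4/13)*(1/34) = 2/221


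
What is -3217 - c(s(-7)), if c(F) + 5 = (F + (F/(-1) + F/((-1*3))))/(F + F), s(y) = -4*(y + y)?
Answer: -19271/6 ≈ -3211.8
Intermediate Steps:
s(y) = -8*y
c(F) = -31/6 (c(F) = -5 + (F + (F/(-1) + F/((-1*3))))/(F + F) = -5 + (F + (F*(-1) + F/(-3)))/((2*F)) = -5 + (F + (-F + F*(-1/3)))*(1/(2*F)) = -5 + (F + (-F - F/3))*(1/(2*F)) = -5 + (F - 4*F/3)*(1/(2*F)) = -5 + (-F/3)*(1/(2*F)) = -5 - 1/6 = -31/6)
-3217 - c(s(-7)) = -3217 - 1*(-31/6) = -3217 + 31/6 = -19271/6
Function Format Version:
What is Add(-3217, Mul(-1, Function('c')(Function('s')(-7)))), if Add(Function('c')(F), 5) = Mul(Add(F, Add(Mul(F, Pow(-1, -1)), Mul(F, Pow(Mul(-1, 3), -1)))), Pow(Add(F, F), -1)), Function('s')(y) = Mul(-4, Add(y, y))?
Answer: Rational(-19271, 6) ≈ -3211.8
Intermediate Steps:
Function('s')(y) = Mul(-8, y) (Function('s')(y) = Mul(-4, Mul(2, y)) = Mul(-8, y))
Function('c')(F) = Rational(-31, 6) (Function('c')(F) = Add(-5, Mul(Add(F, Add(Mul(F, Pow(-1, -1)), Mul(F, Pow(Mul(-1, 3), -1)))), Pow(Add(F, F), -1))) = Add(-5, Mul(Add(F, Add(Mul(F, -1), Mul(F, Pow(-3, -1)))), Pow(Mul(2, F), -1))) = Add(-5, Mul(Add(F, Add(Mul(-1, F), Mul(F, Rational(-1, 3)))), Mul(Rational(1, 2), Pow(F, -1)))) = Add(-5, Mul(Add(F, Add(Mul(-1, F), Mul(Rational(-1, 3), F))), Mul(Rational(1, 2), Pow(F, -1)))) = Add(-5, Mul(Add(F, Mul(Rational(-4, 3), F)), Mul(Rational(1, 2), Pow(F, -1)))) = Add(-5, Mul(Mul(Rational(-1, 3), F), Mul(Rational(1, 2), Pow(F, -1)))) = Add(-5, Rational(-1, 6)) = Rational(-31, 6))
Add(-3217, Mul(-1, Function('c')(Function('s')(-7)))) = Add(-3217, Mul(-1, Rational(-31, 6))) = Add(-3217, Rational(31, 6)) = Rational(-19271, 6)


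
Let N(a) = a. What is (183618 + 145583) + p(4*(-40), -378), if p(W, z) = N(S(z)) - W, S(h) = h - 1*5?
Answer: 328978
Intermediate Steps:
S(h) = -5 + h (S(h) = h - 5 = -5 + h)
p(W, z) = -5 + z - W (p(W, z) = (-5 + z) - W = -5 + z - W)
(183618 + 145583) + p(4*(-40), -378) = (183618 + 145583) + (-5 - 378 - 4*(-40)) = 329201 + (-5 - 378 - 1*(-160)) = 329201 + (-5 - 378 + 160) = 329201 - 223 = 328978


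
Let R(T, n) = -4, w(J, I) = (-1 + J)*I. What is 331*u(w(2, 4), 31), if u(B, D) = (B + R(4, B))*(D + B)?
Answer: 0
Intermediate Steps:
w(J, I) = I*(-1 + J)
u(B, D) = (-4 + B)*(B + D) (u(B, D) = (B - 4)*(D + B) = (-4 + B)*(B + D))
331*u(w(2, 4), 31) = 331*((4*(-1 + 2))**2 - 16*(-1 + 2) - 4*31 + (4*(-1 + 2))*31) = 331*((4*1)**2 - 16 - 124 + (4*1)*31) = 331*(4**2 - 4*4 - 124 + 4*31) = 331*(16 - 16 - 124 + 124) = 331*0 = 0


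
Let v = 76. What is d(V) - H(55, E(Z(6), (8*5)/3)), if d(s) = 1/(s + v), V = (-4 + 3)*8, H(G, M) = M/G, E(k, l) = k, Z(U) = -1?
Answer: 123/3740 ≈ 0.032888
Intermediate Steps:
V = -8 (V = -1*8 = -8)
d(s) = 1/(76 + s) (d(s) = 1/(s + 76) = 1/(76 + s))
d(V) - H(55, E(Z(6), (8*5)/3)) = 1/(76 - 8) - (-1)/55 = 1/68 - (-1)/55 = 1/68 - 1*(-1/55) = 1/68 + 1/55 = 123/3740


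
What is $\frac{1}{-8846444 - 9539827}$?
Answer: $- \frac{1}{18386271} \approx -5.4388 \cdot 10^{-8}$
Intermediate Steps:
$\frac{1}{-8846444 - 9539827} = \frac{1}{-18386271} = - \frac{1}{18386271}$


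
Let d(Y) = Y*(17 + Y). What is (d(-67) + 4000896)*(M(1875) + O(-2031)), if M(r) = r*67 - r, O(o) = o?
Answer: 487392818874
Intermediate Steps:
M(r) = 66*r (M(r) = 67*r - r = 66*r)
(d(-67) + 4000896)*(M(1875) + O(-2031)) = (-67*(17 - 67) + 4000896)*(66*1875 - 2031) = (-67*(-50) + 4000896)*(123750 - 2031) = (3350 + 4000896)*121719 = 4004246*121719 = 487392818874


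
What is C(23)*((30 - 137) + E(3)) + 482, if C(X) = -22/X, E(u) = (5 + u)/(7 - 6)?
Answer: 13264/23 ≈ 576.70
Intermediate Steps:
E(u) = 5 + u (E(u) = (5 + u)/1 = (5 + u)*1 = 5 + u)
C(23)*((30 - 137) + E(3)) + 482 = (-22/23)*((30 - 137) + (5 + 3)) + 482 = (-22*1/23)*(-107 + 8) + 482 = -22/23*(-99) + 482 = 2178/23 + 482 = 13264/23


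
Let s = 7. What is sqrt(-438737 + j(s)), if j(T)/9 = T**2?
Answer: 2*I*sqrt(109574) ≈ 662.04*I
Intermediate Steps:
j(T) = 9*T**2
sqrt(-438737 + j(s)) = sqrt(-438737 + 9*7**2) = sqrt(-438737 + 9*49) = sqrt(-438737 + 441) = sqrt(-438296) = 2*I*sqrt(109574)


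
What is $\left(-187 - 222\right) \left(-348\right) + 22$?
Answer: $142354$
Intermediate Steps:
$\left(-187 - 222\right) \left(-348\right) + 22 = \left(-409\right) \left(-348\right) + 22 = 142332 + 22 = 142354$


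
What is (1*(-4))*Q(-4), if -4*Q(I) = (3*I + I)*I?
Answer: 64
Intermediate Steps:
Q(I) = -I² (Q(I) = -(3*I + I)*I/4 = -4*I*I/4 = -I²)
(1*(-4))*Q(-4) = (1*(-4))*(-1*(-4)²) = -(-4)*16 = -4*(-16) = 64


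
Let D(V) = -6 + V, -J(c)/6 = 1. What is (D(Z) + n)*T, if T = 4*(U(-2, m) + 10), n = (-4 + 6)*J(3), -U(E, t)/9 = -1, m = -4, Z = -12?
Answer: -2280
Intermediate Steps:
J(c) = -6 (J(c) = -6*1 = -6)
U(E, t) = 9 (U(E, t) = -9*(-1) = 9)
n = -12 (n = (-4 + 6)*(-6) = 2*(-6) = -12)
T = 76 (T = 4*(9 + 10) = 4*19 = 76)
(D(Z) + n)*T = ((-6 - 12) - 12)*76 = (-18 - 12)*76 = -30*76 = -2280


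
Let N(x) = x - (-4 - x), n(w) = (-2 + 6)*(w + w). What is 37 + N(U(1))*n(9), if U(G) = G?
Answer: 469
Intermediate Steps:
n(w) = 8*w (n(w) = 4*(2*w) = 8*w)
N(x) = 4 + 2*x (N(x) = x + (4 + x) = 4 + 2*x)
37 + N(U(1))*n(9) = 37 + (4 + 2*1)*(8*9) = 37 + (4 + 2)*72 = 37 + 6*72 = 37 + 432 = 469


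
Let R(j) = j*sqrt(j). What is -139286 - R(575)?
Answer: -139286 - 2875*sqrt(23) ≈ -1.5307e+5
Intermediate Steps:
R(j) = j**(3/2)
-139286 - R(575) = -139286 - 575**(3/2) = -139286 - 2875*sqrt(23)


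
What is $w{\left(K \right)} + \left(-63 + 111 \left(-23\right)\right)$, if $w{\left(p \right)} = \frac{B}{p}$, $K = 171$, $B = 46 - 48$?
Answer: $- \frac{447338}{171} \approx -2616.0$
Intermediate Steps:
$B = -2$
$w{\left(p \right)} = - \frac{2}{p}$
$w{\left(K \right)} + \left(-63 + 111 \left(-23\right)\right) = - \frac{2}{171} + \left(-63 + 111 \left(-23\right)\right) = \left(-2\right) \frac{1}{171} - 2616 = - \frac{2}{171} - 2616 = - \frac{447338}{171}$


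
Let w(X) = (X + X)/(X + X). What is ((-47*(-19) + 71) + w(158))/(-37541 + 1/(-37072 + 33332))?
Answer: -3609100/140403341 ≈ -0.025705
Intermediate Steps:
w(X) = 1 (w(X) = (2*X)/((2*X)) = (2*X)*(1/(2*X)) = 1)
((-47*(-19) + 71) + w(158))/(-37541 + 1/(-37072 + 33332)) = ((-47*(-19) + 71) + 1)/(-37541 + 1/(-37072 + 33332)) = ((893 + 71) + 1)/(-37541 + 1/(-3740)) = (964 + 1)/(-37541 - 1/3740) = 965/(-140403341/3740) = 965*(-3740/140403341) = -3609100/140403341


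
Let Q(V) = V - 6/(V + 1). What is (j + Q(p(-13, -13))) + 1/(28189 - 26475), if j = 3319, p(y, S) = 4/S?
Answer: 221262013/66846 ≈ 3310.0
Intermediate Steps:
Q(V) = V - 6/(1 + V)
(j + Q(p(-13, -13))) + 1/(28189 - 26475) = (3319 + (-6 + 4/(-13) + (4/(-13))²)/(1 + 4/(-13))) + 1/(28189 - 26475) = (3319 + (-6 + 4*(-1/13) + (4*(-1/13))²)/(1 + 4*(-1/13))) + 1/1714 = (3319 + (-6 - 4/13 + (-4/13)²)/(1 - 4/13)) + 1/1714 = (3319 + (-6 - 4/13 + 16/169)/(9/13)) + 1/1714 = (3319 + (13/9)*(-1050/169)) + 1/1714 = (3319 - 350/39) + 1/1714 = 129091/39 + 1/1714 = 221262013/66846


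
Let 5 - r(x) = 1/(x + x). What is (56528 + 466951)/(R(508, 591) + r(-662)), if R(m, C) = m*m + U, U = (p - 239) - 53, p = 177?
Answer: 231028732/113843699 ≈ 2.0294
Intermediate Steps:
r(x) = 5 - 1/(2*x) (r(x) = 5 - 1/(x + x) = 5 - 1/(2*x))
U = -115 (U = (177 - 239) - 53 = -62 - 53 = -115)
R(m, C) = -115 + m² (R(m, C) = m*m - 115 = m² - 115 = -115 + m²)
(56528 + 466951)/(R(508, 591) + r(-662)) = (56528 + 466951)/((-115 + 508²) + (5 - ½/(-662))) = 523479/((-115 + 258064) + (5 - ½*(-1/662))) = 523479/(257949 + (5 + 1/1324)) = 523479/(257949 + 6621/1324) = 523479/(341531097/1324) = 523479*(1324/341531097) = 231028732/113843699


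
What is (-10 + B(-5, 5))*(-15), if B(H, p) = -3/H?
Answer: 141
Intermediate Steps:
(-10 + B(-5, 5))*(-15) = (-10 - 3/(-5))*(-15) = (-10 - 3*(-⅕))*(-15) = (-10 + ⅗)*(-15) = -47/5*(-15) = 141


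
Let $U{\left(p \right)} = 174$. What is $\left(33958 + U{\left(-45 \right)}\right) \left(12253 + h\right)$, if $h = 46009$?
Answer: $1988598584$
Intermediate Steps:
$\left(33958 + U{\left(-45 \right)}\right) \left(12253 + h\right) = \left(33958 + 174\right) \left(12253 + 46009\right) = 34132 \cdot 58262 = 1988598584$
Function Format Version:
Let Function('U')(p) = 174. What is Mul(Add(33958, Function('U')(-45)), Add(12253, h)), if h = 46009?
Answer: 1988598584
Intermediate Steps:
Mul(Add(33958, Function('U')(-45)), Add(12253, h)) = Mul(Add(33958, 174), Add(12253, 46009)) = Mul(34132, 58262) = 1988598584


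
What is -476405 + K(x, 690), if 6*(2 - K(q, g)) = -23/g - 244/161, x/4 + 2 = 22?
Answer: -13806151459/28980 ≈ -4.7640e+5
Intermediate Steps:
x = 80 (x = -8 + 4*22 = -8 + 88 = 80)
K(q, g) = 1088/483 + 23/(6*g) (K(q, g) = 2 - (-23/g - 244/161)/6 = 2 - (-244/161 - 23/g)/6 = 2 + (122/483 + 23/(6*g)) = 1088/483 + 23/(6*g))
-476405 + K(x, 690) = -476405 + (1/966)*(3703 + 2176*690)/690 = -476405 + (1/966)*(1/690)*(3703 + 1501440) = -476405 + (1/966)*(1/690)*1505143 = -476405 + 65441/28980 = -13806151459/28980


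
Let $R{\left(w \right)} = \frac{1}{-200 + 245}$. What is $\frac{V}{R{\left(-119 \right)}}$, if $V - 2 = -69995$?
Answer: $-3149685$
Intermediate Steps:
$R{\left(w \right)} = \frac{1}{45}$
$V = -69993$ ($V = 2 - 69995 = -69993$)
$\frac{V}{R{\left(-119 \right)}} = - 69993 \frac{1}{\frac{1}{45}} = \left(-69993\right) 45 = -3149685$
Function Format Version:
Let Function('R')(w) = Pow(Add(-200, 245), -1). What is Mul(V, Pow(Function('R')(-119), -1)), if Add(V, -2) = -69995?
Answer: -3149685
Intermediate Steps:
Function('R')(w) = Rational(1, 45) (Function('R')(w) = Pow(45, -1) = Rational(1, 45))
V = -69993 (V = Add(2, -69995) = -69993)
Mul(V, Pow(Function('R')(-119), -1)) = Mul(-69993, Pow(Rational(1, 45), -1)) = Mul(-69993, 45) = -3149685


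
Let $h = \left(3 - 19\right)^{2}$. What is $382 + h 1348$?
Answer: $345470$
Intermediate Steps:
$h = 256$ ($h = \left(-16\right)^{2} = 256$)
$382 + h 1348 = 382 + 256 \cdot 1348 = 382 + 345088 = 345470$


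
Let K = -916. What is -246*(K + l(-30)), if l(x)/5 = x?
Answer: 262236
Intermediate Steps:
l(x) = 5*x
-246*(K + l(-30)) = -246*(-916 + 5*(-30)) = -246*(-916 - 150) = -246*(-1066) = 262236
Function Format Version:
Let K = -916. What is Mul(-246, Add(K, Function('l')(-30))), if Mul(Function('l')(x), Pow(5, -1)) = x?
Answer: 262236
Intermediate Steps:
Function('l')(x) = Mul(5, x)
Mul(-246, Add(K, Function('l')(-30))) = Mul(-246, Add(-916, Mul(5, -30))) = Mul(-246, Add(-916, -150)) = Mul(-246, -1066) = 262236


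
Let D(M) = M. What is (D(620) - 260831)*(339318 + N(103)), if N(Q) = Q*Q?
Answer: -91054854597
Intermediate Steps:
N(Q) = Q²
(D(620) - 260831)*(339318 + N(103)) = (620 - 260831)*(339318 + 103²) = -260211*(339318 + 10609) = -260211*349927 = -91054854597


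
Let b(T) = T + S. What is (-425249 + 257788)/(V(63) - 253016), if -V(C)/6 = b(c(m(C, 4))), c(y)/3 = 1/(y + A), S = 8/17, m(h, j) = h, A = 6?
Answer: 65477251/98930462 ≈ 0.66185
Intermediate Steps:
S = 8/17 (S = 8*(1/17) = 8/17 ≈ 0.47059)
c(y) = 3/(6 + y) (c(y) = 3/(y + 6) = 3/(6 + y))
b(T) = 8/17 + T (b(T) = T + 8/17 = 8/17 + T)
V(C) = -48/17 - 18/(6 + C) (V(C) = -6*(8/17 + 3/(6 + C)) = -48/17 - 18/(6 + C))
(-425249 + 257788)/(V(63) - 253016) = (-425249 + 257788)/(6*(-99 - 8*63)/(17*(6 + 63)) - 253016) = -167461/((6/17)*(-99 - 504)/69 - 253016) = -167461/((6/17)*(1/69)*(-603) - 253016) = -167461/(-1206/391 - 253016) = -167461/(-98930462/391) = -167461*(-391/98930462) = 65477251/98930462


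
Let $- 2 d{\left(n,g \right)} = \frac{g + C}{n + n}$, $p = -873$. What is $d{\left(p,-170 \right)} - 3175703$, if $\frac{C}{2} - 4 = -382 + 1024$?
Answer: $- \frac{1848258959}{582} \approx -3.1757 \cdot 10^{6}$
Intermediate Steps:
$C = 1292$ ($C = 8 + 2 \left(-382 + 1024\right) = 8 + 2 \cdot 642 = 8 + 1284 = 1292$)
$d{\left(n,g \right)} = - \frac{1292 + g}{4 n}$ ($d{\left(n,g \right)} = - \frac{\left(g + 1292\right) \frac{1}{n + n}}{2} = - \frac{\left(1292 + g\right) \frac{1}{2 n}}{2} = - \frac{\frac{1}{2} \frac{1}{n} \left(1292 + g\right)}{2} = - \frac{1292 + g}{4 n}$)
$d{\left(p,-170 \right)} - 3175703 = \frac{-1292 - -170}{4 \left(-873\right)} - 3175703 = \frac{1}{4} \left(- \frac{1}{873}\right) \left(-1292 + 170\right) - 3175703 = \frac{1}{4} \left(- \frac{1}{873}\right) \left(-1122\right) - 3175703 = \frac{187}{582} - 3175703 = - \frac{1848258959}{582}$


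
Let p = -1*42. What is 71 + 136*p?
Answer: -5641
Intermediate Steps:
p = -42
71 + 136*p = 71 + 136*(-42) = 71 - 5712 = -5641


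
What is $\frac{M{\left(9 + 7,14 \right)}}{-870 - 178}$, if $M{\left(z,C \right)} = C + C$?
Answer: $- \frac{7}{262} \approx -0.026718$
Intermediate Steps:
$M{\left(z,C \right)} = 2 C$
$\frac{M{\left(9 + 7,14 \right)}}{-870 - 178} = \frac{2 \cdot 14}{-870 - 178} = \frac{1}{-1048} \cdot 28 = \left(- \frac{1}{1048}\right) 28 = - \frac{7}{262}$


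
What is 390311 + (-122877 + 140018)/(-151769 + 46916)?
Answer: 40925262142/104853 ≈ 3.9031e+5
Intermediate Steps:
390311 + (-122877 + 140018)/(-151769 + 46916) = 390311 + 17141/(-104853) = 390311 + 17141*(-1/104853) = 390311 - 17141/104853 = 40925262142/104853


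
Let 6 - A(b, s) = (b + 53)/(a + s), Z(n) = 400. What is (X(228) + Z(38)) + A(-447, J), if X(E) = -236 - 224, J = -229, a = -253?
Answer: -13211/241 ≈ -54.817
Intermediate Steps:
X(E) = -460
A(b, s) = 6 - (53 + b)/(-253 + s) (A(b, s) = 6 - (b + 53)/(-253 + s) = 6 - (53 + b)/(-253 + s))
(X(228) + Z(38)) + A(-447, J) = (-460 + 400) + (-1571 - 1*(-447) + 6*(-229))/(-253 - 229) = -60 + (-1571 + 447 - 1374)/(-482) = -60 - 1/482*(-2498) = -60 + 1249/241 = -13211/241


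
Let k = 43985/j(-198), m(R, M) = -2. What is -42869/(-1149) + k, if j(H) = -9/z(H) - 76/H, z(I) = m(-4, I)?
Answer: 10048129793/1111083 ≈ 9043.5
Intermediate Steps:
z(I) = -2
j(H) = 9/2 - 76/H (j(H) = -9/(-2) - 76/H = -9*(-½) - 76/H = 9/2 - 76/H)
k = 8709030/967 (k = 43985/(9/2 - 76/(-198)) = 43985/(9/2 - 76*(-1/198)) = 43985/(9/2 + 38/99) = 43985/(967/198) = 43985*(198/967) = 8709030/967 ≈ 9006.2)
-42869/(-1149) + k = -42869/(-1149) + 8709030/967 = -42869*(-1/1149) + 8709030/967 = 42869/1149 + 8709030/967 = 10048129793/1111083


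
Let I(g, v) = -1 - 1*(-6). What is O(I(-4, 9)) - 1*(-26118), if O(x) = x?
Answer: 26123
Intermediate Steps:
I(g, v) = 5 (I(g, v) = -1 + 6 = 5)
O(I(-4, 9)) - 1*(-26118) = 5 - 1*(-26118) = 5 + 26118 = 26123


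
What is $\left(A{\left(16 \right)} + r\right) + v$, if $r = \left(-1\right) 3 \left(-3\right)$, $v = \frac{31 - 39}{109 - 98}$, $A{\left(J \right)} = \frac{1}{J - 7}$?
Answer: $\frac{830}{99} \approx 8.3838$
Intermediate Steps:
$A{\left(J \right)} = \frac{1}{-7 + J}$ ($A{\left(J \right)} = \frac{1}{J - 7} = \frac{1}{-7 + J}$)
$v = - \frac{8}{11} \approx -0.72727$
$r = 9$ ($r = \left(-3\right) \left(-3\right) = 9$)
$\left(A{\left(16 \right)} + r\right) + v = \left(\frac{1}{-7 + 16} + 9\right) - \frac{8}{11} = \left(\frac{1}{9} + 9\right) - \frac{8}{11} = \frac{82}{9} - \frac{8}{11} = \frac{830}{99}$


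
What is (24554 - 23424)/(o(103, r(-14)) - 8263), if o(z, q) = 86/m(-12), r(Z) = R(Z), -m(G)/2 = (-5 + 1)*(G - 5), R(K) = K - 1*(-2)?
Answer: -76840/561927 ≈ -0.13674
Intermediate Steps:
R(K) = 2 + K (R(K) = K + 2 = 2 + K)
m(G) = -40 + 8*G (m(G) = -2*(-5 + 1)*(G - 5) = -(-8)*(-5 + G) = -2*(20 - 4*G) = -40 + 8*G)
r(Z) = 2 + Z
o(z, q) = -43/68 (o(z, q) = 86/(-40 + 8*(-12)) = 86/(-40 - 96) = 86/(-136) = 86*(-1/136) = -43/68)
(24554 - 23424)/(o(103, r(-14)) - 8263) = (24554 - 23424)/(-43/68 - 8263) = 1130/(-561927/68) = 1130*(-68/561927) = -76840/561927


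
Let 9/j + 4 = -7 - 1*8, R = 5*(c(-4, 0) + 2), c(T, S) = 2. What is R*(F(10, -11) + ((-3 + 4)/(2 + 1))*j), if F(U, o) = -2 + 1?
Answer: -440/19 ≈ -23.158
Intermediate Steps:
R = 20 (R = 5*(2 + 2) = 5*4 = 20)
F(U, o) = -1
j = -9/19 (j = 9/(-4 + (-7 - 1*8)) = 9/(-4 + (-7 - 8)) = 9/(-4 - 15) = 9/(-19) = 9*(-1/19) = -9/19 ≈ -0.47368)
R*(F(10, -11) + ((-3 + 4)/(2 + 1))*j) = 20*(-1 + ((-3 + 4)/(2 + 1))*(-9/19)) = 20*(-1 + (1/3)*(-9/19)) = 20*(-1 + (1*(⅓))*(-9/19)) = 20*(-1 + (⅓)*(-9/19)) = 20*(-1 - 3/19) = 20*(-22/19) = -440/19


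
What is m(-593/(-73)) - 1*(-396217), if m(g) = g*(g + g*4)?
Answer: 2113198638/5329 ≈ 3.9655e+5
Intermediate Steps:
m(g) = 5*g² (m(g) = g*(g + 4*g) = g*(5*g) = 5*g²)
m(-593/(-73)) - 1*(-396217) = 5*(-593/(-73))² - 1*(-396217) = 5*(-593*(-1/73))² + 396217 = 5*(593/73)² + 396217 = 5*(351649/5329) + 396217 = 1758245/5329 + 396217 = 2113198638/5329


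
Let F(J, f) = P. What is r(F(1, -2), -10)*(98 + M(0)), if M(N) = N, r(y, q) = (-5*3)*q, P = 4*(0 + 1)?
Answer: 14700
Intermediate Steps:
P = 4 (P = 4*1 = 4)
F(J, f) = 4
r(y, q) = -15*q
r(F(1, -2), -10)*(98 + M(0)) = (-15*(-10))*(98 + 0) = 150*98 = 14700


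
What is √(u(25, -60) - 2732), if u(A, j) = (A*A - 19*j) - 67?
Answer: I*√1034 ≈ 32.156*I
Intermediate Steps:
u(A, j) = -67 + A² - 19*j (u(A, j) = (A² - 19*j) - 67 = -67 + A² - 19*j)
√(u(25, -60) - 2732) = √((-67 + 25² - 19*(-60)) - 2732) = √((-67 + 625 + 1140) - 2732) = √(1698 - 2732) = √(-1034) = I*√1034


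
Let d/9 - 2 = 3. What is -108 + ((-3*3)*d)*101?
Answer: -41013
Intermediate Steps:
d = 45 (d = 18 + 9*3 = 18 + 27 = 45)
-108 + ((-3*3)*d)*101 = -108 + (-3*3*45)*101 = -108 - 9*45*101 = -108 - 405*101 = -108 - 40905 = -41013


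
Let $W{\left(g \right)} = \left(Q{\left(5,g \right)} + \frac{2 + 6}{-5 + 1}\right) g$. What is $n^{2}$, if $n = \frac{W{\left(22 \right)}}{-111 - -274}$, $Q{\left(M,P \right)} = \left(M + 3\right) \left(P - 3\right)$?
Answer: $\frac{10890000}{26569} \approx 409.88$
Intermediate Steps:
$Q{\left(M,P \right)} = \left(-3 + P\right) \left(3 + M\right)$ ($Q{\left(M,P \right)} = \left(3 + M\right) \left(-3 + P\right) = \left(-3 + P\right) \left(3 + M\right)$)
$W{\left(g \right)} = g \left(-26 + 8 g\right)$ ($W{\left(g \right)} = \left(\left(-9 - 15 + 3 g + 5 g\right) + \frac{2 + 6}{-5 + 1}\right) g = \left(\left(-9 - 15 + 3 g + 5 g\right) + \frac{8}{-4}\right) g = \left(\left(-24 + 8 g\right) + 8 \left(- \frac{1}{4}\right)\right) g = \left(\left(-24 + 8 g\right) - 2\right) g = \left(-26 + 8 g\right) g = g \left(-26 + 8 g\right)$)
$n = \frac{3300}{163}$ ($n = \frac{2 \cdot 22 \left(-13 + 4 \cdot 22\right)}{-111 - -274} = \frac{2 \cdot 22 \left(-13 + 88\right)}{-111 + 274} = \frac{2 \cdot 22 \cdot 75}{163} = 3300 \cdot \frac{1}{163} = \frac{3300}{163} \approx 20.245$)
$n^{2} = \left(\frac{3300}{163}\right)^{2} = \frac{10890000}{26569}$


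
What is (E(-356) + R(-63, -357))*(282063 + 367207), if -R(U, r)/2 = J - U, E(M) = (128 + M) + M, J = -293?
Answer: -80509480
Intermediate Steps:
E(M) = 128 + 2*M
R(U, r) = 586 + 2*U (R(U, r) = -2*(-293 - U) = 586 + 2*U)
(E(-356) + R(-63, -357))*(282063 + 367207) = ((128 + 2*(-356)) + (586 + 2*(-63)))*(282063 + 367207) = ((128 - 712) + (586 - 126))*649270 = (-584 + 460)*649270 = -124*649270 = -80509480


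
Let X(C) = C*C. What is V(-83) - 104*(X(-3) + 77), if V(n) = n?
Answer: -9027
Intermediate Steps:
X(C) = C**2
V(-83) - 104*(X(-3) + 77) = -83 - 104*((-3)**2 + 77) = -83 - 104*(9 + 77) = -83 - 104*86 = -83 - 8944 = -9027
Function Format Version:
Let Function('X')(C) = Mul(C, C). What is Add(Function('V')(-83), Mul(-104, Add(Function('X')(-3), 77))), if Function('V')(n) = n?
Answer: -9027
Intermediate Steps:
Function('X')(C) = Pow(C, 2)
Add(Function('V')(-83), Mul(-104, Add(Function('X')(-3), 77))) = Add(-83, Mul(-104, Add(Pow(-3, 2), 77))) = Add(-83, Mul(-104, Add(9, 77))) = Add(-83, Mul(-104, 86)) = Add(-83, -8944) = -9027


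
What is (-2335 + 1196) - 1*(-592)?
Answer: -547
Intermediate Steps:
(-2335 + 1196) - 1*(-592) = -1139 + 592 = -547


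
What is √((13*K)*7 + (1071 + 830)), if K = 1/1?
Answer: 2*√498 ≈ 44.632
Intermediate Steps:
K = 1
√((13*K)*7 + (1071 + 830)) = √((13*1)*7 + (1071 + 830)) = √(13*7 + 1901) = √(91 + 1901) = √1992 = 2*√498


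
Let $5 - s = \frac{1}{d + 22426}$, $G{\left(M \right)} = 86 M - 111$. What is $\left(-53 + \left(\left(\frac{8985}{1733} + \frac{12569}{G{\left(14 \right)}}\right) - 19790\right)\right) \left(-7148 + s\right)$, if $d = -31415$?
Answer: $\frac{2411308450110606410}{17026685141} \approx 1.4162 \cdot 10^{8}$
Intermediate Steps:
$G{\left(M \right)} = -111 + 86 M$
$s = \frac{44946}{8989}$ ($s = 5 - \frac{1}{-31415 + 22426} = 5 - \frac{1}{-8989} = 5 - - \frac{1}{8989} = 5 + \frac{1}{8989} = \frac{44946}{8989} \approx 5.0001$)
$\left(-53 + \left(\left(\frac{8985}{1733} + \frac{12569}{G{\left(14 \right)}}\right) - 19790\right)\right) \left(-7148 + s\right) = \left(-53 + \left(\left(\frac{8985}{1733} + \frac{12569}{-111 + 86 \cdot 14}\right) - 19790\right)\right) \left(-7148 + \frac{44946}{8989}\right) = \left(-53 - \left(\frac{34287085}{1733} - \frac{12569}{-111 + 1204}\right)\right) \left(- \frac{64208426}{8989}\right) = \left(-53 - \left(\frac{34287085}{1733} - \frac{12569}{1093}\right)\right) \left(- \frac{64208426}{8989}\right) = \left(-53 + \left(\left(\frac{8985}{1733} + 12569 \cdot \frac{1}{1093}\right) - 19790\right)\right) \left(- \frac{64208426}{8989}\right) = \left(-53 + \left(\left(\frac{8985}{1733} + \frac{12569}{1093}\right) - 19790\right)\right) \left(- \frac{64208426}{8989}\right) = \left(-53 + \left(\frac{31602682}{1894169} - 19790\right)\right) \left(- \frac{64208426}{8989}\right) = \left(-53 - \frac{37454001828}{1894169}\right) \left(- \frac{64208426}{8989}\right) = \left(- \frac{37554392785}{1894169}\right) \left(- \frac{64208426}{8989}\right) = \frac{2411308450110606410}{17026685141}$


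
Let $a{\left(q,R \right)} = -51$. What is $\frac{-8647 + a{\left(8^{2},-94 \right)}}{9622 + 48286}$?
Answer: $- \frac{4349}{28954} \approx -0.1502$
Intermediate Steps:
$\frac{-8647 + a{\left(8^{2},-94 \right)}}{9622 + 48286} = \frac{-8647 - 51}{9622 + 48286} = - \frac{8698}{57908} = \left(-8698\right) \frac{1}{57908} = - \frac{4349}{28954}$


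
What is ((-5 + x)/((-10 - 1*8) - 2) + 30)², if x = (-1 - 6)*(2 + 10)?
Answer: 474721/400 ≈ 1186.8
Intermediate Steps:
x = -84 (x = -7*12 = -84)
((-5 + x)/((-10 - 1*8) - 2) + 30)² = ((-5 - 84)/((-10 - 1*8) - 2) + 30)² = (-89/((-10 - 8) - 2) + 30)² = (-89/(-18 - 2) + 30)² = (-89/(-20) + 30)² = (-89*(-1/20) + 30)² = (89/20 + 30)² = (689/20)² = 474721/400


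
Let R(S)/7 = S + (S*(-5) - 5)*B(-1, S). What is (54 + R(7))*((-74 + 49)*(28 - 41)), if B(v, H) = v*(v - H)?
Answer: -694525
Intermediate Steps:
R(S) = 7*S + 7*(1 + S)*(-5 - 5*S) (R(S) = 7*(S + (S*(-5) - 5)*(-(-1 - S))) = 7*(S + (-5*S - 5)*(1 + S)) = 7*(S + (-5 - 5*S)*(1 + S)) = 7*(S + (1 + S)*(-5 - 5*S)) = 7*S + 7*(1 + S)*(-5 - 5*S))
(54 + R(7))*((-74 + 49)*(28 - 41)) = (54 + (-35 - 63*7 - 35*7**2))*((-74 + 49)*(28 - 41)) = (54 + (-35 - 441 - 35*49))*(-25*(-13)) = (54 + (-35 - 441 - 1715))*325 = (54 - 2191)*325 = -2137*325 = -694525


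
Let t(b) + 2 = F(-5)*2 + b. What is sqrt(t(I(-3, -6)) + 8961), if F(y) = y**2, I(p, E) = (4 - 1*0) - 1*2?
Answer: sqrt(9011) ≈ 94.926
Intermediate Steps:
I(p, E) = 2 (I(p, E) = (4 + 0) - 2 = 4 - 2 = 2)
t(b) = 48 + b (t(b) = -2 + ((-5)**2*2 + b) = -2 + (25*2 + b) = -2 + (50 + b) = 48 + b)
sqrt(t(I(-3, -6)) + 8961) = sqrt((48 + 2) + 8961) = sqrt(50 + 8961) = sqrt(9011)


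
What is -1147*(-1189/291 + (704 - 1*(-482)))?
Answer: -394495739/291 ≈ -1.3557e+6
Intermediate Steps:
-1147*(-1189/291 + (704 - 1*(-482))) = -1147*(-1189*1/291 + (704 + 482)) = -1147*(-1189/291 + 1186) = -1147*343937/291 = -394495739/291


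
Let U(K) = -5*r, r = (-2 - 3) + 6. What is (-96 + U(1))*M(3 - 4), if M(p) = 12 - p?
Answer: -1313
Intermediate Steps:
r = 1 (r = -5 + 6 = 1)
U(K) = -5 (U(K) = -5*1 = -5)
(-96 + U(1))*M(3 - 4) = (-96 - 5)*(12 - (3 - 4)) = -101*(12 - 1*(-1)) = -101*(12 + 1) = -101*13 = -1313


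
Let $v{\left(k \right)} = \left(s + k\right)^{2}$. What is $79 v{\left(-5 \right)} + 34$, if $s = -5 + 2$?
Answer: $5090$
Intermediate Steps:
$s = -3$
$v{\left(k \right)} = \left(-3 + k\right)^{2}$
$79 v{\left(-5 \right)} + 34 = 79 \left(-3 - 5\right)^{2} + 34 = 79 \left(-8\right)^{2} + 34 = 79 \cdot 64 + 34 = 5056 + 34 = 5090$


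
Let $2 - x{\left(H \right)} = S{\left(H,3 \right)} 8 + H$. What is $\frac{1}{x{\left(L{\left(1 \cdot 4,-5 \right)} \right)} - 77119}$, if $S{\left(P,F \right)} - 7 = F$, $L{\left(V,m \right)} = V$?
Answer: $- \frac{1}{77201} \approx -1.2953 \cdot 10^{-5}$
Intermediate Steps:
$S{\left(P,F \right)} = 7 + F$
$x{\left(H \right)} = -78 - H$ ($x{\left(H \right)} = 2 - \left(\left(7 + 3\right) 8 + H\right) = 2 - \left(10 \cdot 8 + H\right) = 2 - \left(80 + H\right) = -78 - H$)
$\frac{1}{x{\left(L{\left(1 \cdot 4,-5 \right)} \right)} - 77119} = \frac{1}{\left(-78 - 1 \cdot 4\right) - 77119} = \frac{1}{\left(-78 - 4\right) - 77119} = \frac{1}{-82 - 77119} = \frac{1}{-77201} = - \frac{1}{77201}$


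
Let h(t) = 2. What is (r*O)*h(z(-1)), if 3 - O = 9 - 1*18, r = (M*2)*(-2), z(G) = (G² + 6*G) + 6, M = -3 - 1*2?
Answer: 480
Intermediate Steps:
M = -5 (M = -3 - 2 = -5)
z(G) = 6 + G² + 6*G
r = 20 (r = -5*2*(-2) = -10*(-2) = 20)
O = 12 (O = 3 - (9 - 1*18) = 3 - (9 - 18) = 3 - 1*(-9) = 3 + 9 = 12)
(r*O)*h(z(-1)) = (20*12)*2 = 240*2 = 480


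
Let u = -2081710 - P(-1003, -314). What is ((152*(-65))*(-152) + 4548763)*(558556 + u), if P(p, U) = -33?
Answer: -9215678642283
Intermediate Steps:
u = -2081677 (u = -2081710 - 1*(-33) = -2081710 + 33 = -2081677)
((152*(-65))*(-152) + 4548763)*(558556 + u) = ((152*(-65))*(-152) + 4548763)*(558556 - 2081677) = (-9880*(-152) + 4548763)*(-1523121) = (1501760 + 4548763)*(-1523121) = 6050523*(-1523121) = -9215678642283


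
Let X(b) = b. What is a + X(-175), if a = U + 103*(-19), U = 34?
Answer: -2098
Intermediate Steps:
a = -1923 (a = 34 + 103*(-19) = 34 - 1957 = -1923)
a + X(-175) = -1923 - 175 = -2098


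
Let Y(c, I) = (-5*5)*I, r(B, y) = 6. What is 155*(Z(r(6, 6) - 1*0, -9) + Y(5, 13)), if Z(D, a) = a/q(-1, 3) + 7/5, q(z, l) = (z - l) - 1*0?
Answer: -199237/4 ≈ -49809.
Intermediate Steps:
Y(c, I) = -25*I
q(z, l) = z - l (q(z, l) = (z - l) + 0 = z - l)
Z(D, a) = 7/5 - a/4 (Z(D, a) = a/(-1 - 1*3) + 7/5 = a/(-1 - 3) + 7*(⅕) = a/(-4) + 7/5 = a*(-¼) + 7/5 = -a/4 + 7/5 = 7/5 - a/4)
155*(Z(r(6, 6) - 1*0, -9) + Y(5, 13)) = 155*((7/5 - ¼*(-9)) - 25*13) = 155*((7/5 + 9/4) - 325) = 155*(73/20 - 325) = 155*(-6427/20) = -199237/4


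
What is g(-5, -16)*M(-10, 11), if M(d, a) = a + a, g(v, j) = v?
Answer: -110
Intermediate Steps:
M(d, a) = 2*a
g(-5, -16)*M(-10, 11) = -10*11 = -5*22 = -110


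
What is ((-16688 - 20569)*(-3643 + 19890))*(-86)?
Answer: 52057045194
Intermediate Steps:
((-16688 - 20569)*(-3643 + 19890))*(-86) = -37257*16247*(-86) = -605314479*(-86) = 52057045194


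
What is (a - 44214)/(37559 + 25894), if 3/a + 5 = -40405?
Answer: -595562581/854711910 ≈ -0.69680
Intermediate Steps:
a = -1/13470 (a = 3/(-5 - 40405) = 3/(-40410) = 3*(-1/40410) = -1/13470 ≈ -7.4239e-5)
(a - 44214)/(37559 + 25894) = (-1/13470 - 44214)/(37559 + 25894) = -595562581/13470/63453 = -595562581/13470*1/63453 = -595562581/854711910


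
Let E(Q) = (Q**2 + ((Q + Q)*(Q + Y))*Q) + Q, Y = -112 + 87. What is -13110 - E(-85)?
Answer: 1569250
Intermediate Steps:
Y = -25
E(Q) = Q + Q**2 + 2*Q**2*(-25 + Q) (E(Q) = (Q**2 + ((Q + Q)*(Q - 25))*Q) + Q = (Q**2 + ((2*Q)*(-25 + Q))*Q) + Q = (Q**2 + (2*Q*(-25 + Q))*Q) + Q = (Q**2 + 2*Q**2*(-25 + Q)) + Q = Q + Q**2 + 2*Q**2*(-25 + Q))
-13110 - E(-85) = -13110 - (-85)*(1 - 49*(-85) + 2*(-85)**2) = -13110 - (-85)*(1 + 4165 + 2*7225) = -13110 - (-85)*(1 + 4165 + 14450) = -13110 - (-85)*18616 = -13110 - 1*(-1582360) = -13110 + 1582360 = 1569250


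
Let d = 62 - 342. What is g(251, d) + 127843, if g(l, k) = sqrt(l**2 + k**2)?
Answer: 127843 + sqrt(141401) ≈ 1.2822e+5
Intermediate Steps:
d = -280
g(l, k) = sqrt(k**2 + l**2)
g(251, d) + 127843 = sqrt((-280)**2 + 251**2) + 127843 = sqrt(78400 + 63001) + 127843 = sqrt(141401) + 127843 = 127843 + sqrt(141401)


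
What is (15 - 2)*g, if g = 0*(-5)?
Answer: 0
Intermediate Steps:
g = 0
(15 - 2)*g = (15 - 2)*0 = 13*0 = 0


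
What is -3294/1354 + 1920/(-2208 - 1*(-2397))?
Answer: 329519/42651 ≈ 7.7259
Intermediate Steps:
-3294/1354 + 1920/(-2208 - 1*(-2397)) = -3294*1/1354 + 1920/(-2208 + 2397) = -1647/677 + 1920/189 = -1647/677 + 1920*(1/189) = -1647/677 + 640/63 = 329519/42651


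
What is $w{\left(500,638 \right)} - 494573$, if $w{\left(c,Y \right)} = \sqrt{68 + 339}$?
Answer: $-494573 + \sqrt{407} \approx -4.9455 \cdot 10^{5}$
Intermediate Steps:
$w{\left(c,Y \right)} = \sqrt{407}$
$w{\left(500,638 \right)} - 494573 = \sqrt{407} - 494573 = -494573 + \sqrt{407}$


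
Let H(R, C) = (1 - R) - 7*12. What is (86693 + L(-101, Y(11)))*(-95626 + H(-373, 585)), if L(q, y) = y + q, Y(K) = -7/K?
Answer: -90808016680/11 ≈ -8.2553e+9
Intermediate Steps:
L(q, y) = q + y
H(R, C) = -83 - R (H(R, C) = (1 - R) - 84 = -83 - R)
(86693 + L(-101, Y(11)))*(-95626 + H(-373, 585)) = (86693 + (-101 - 7/11))*(-95626 + (-83 - 1*(-373))) = (86693 + (-101 - 7*1/11))*(-95626 + (-83 + 373)) = (86693 + (-101 - 7/11))*(-95626 + 290) = (86693 - 1118/11)*(-95336) = (952505/11)*(-95336) = -90808016680/11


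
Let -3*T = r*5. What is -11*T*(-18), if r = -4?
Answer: 1320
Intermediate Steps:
T = 20/3 (T = -(-4)*5/3 = -1/3*(-20) = 20/3 ≈ 6.6667)
-11*T*(-18) = -11*20/3*(-18) = -220/3*(-18) = 1320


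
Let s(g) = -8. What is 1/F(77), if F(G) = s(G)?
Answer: -⅛ ≈ -0.12500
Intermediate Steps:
F(G) = -8
1/F(77) = 1/(-8) = -⅛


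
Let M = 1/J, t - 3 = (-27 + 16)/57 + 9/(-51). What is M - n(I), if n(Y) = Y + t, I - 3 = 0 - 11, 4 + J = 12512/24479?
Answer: 46737429/9195164 ≈ 5.0828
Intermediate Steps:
J = -85404/24479 (J = -4 + 12512/24479 = -85404/24479 ≈ -3.4889)
t = 2549/969 (t = 3 + ((-27 + 16)/57 + 9/(-51)) = 3 + (-11*1/57 + 9*(-1/51)) = 3 + (-11/57 - 3/17) = 3 - 358/969 = 2549/969 ≈ 2.6305)
M = -24479/85404 (M = 1/(-85404/24479) = -24479/85404 ≈ -0.28663)
I = -8 (I = 3 + (0 - 11) = 3 - 11 = -8)
n(Y) = 2549/969 + Y (n(Y) = Y + 2549/969 = 2549/969 + Y)
M - n(I) = -24479/85404 - (2549/969 - 8) = -24479/85404 - 1*(-5203/969) = -24479/85404 + 5203/969 = 46737429/9195164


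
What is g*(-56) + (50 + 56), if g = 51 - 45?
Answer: -230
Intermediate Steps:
g = 6
g*(-56) + (50 + 56) = 6*(-56) + (50 + 56) = -336 + 106 = -230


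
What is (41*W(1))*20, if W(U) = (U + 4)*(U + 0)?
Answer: 4100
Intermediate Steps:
W(U) = U*(4 + U) (W(U) = (4 + U)*U = U*(4 + U))
(41*W(1))*20 = (41*(1*(4 + 1)))*20 = (41*(1*5))*20 = (41*5)*20 = 205*20 = 4100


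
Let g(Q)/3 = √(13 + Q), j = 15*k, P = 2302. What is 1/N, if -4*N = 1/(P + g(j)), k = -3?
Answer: -9208 - 48*I*√2 ≈ -9208.0 - 67.882*I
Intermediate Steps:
j = -45 (j = 15*(-3) = -45)
g(Q) = 3*√(13 + Q)
N = -1/(4*(2302 + 12*I*√2)) (N = -1/(4*(2302 + 3*√(13 - 45))) = -1/(4*(2302 + 3*√(-32))) = -1/(4*(2302 + 3*(4*I*√2))) = -1/(4*(2302 + 12*I*√2)) ≈ -0.0001086 + 8.0057e-7*I)
1/N = 1/(I/(8*(-1151*I + 6*√2))) = -8*I*(-1151*I + 6*√2)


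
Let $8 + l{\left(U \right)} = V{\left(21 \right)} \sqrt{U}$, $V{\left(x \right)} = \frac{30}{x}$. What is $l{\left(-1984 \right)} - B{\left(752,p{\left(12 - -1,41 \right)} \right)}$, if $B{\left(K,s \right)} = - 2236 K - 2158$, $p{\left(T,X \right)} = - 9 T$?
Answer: $1683622 + \frac{80 i \sqrt{31}}{7} \approx 1.6836 \cdot 10^{6} + 63.632 i$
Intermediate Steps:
$B{\left(K,s \right)} = -2158 - 2236 K$
$l{\left(U \right)} = -8 + \frac{10 \sqrt{U}}{7}$ ($l{\left(U \right)} = -8 + \frac{30}{21} \sqrt{U} = -8 + 30 \cdot \frac{1}{21} \sqrt{U} = -8 + \frac{10 \sqrt{U}}{7}$)
$l{\left(-1984 \right)} - B{\left(752,p{\left(12 - -1,41 \right)} \right)} = \left(-8 + \frac{10 \sqrt{-1984}}{7}\right) - \left(-2158 - 1681472\right) = \left(-8 + \frac{10 \cdot 8 i \sqrt{31}}{7}\right) - \left(-2158 - 1681472\right) = \left(-8 + \frac{80 i \sqrt{31}}{7}\right) - -1683630 = \left(-8 + \frac{80 i \sqrt{31}}{7}\right) + 1683630 = 1683622 + \frac{80 i \sqrt{31}}{7}$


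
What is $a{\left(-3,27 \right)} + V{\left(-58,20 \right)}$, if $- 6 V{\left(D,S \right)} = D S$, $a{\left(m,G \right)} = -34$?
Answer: $\frac{478}{3} \approx 159.33$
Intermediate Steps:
$V{\left(D,S \right)} = - \frac{D S}{6}$
$a{\left(-3,27 \right)} + V{\left(-58,20 \right)} = -34 - \left(- \frac{29}{3}\right) 20 = -34 + \frac{580}{3} = \frac{478}{3}$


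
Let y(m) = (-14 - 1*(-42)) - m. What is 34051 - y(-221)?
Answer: 33802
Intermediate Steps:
y(m) = 28 - m (y(m) = (-14 + 42) - m = 28 - m)
34051 - y(-221) = 34051 - (28 - 1*(-221)) = 34051 - (28 + 221) = 34051 - 1*249 = 34051 - 249 = 33802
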